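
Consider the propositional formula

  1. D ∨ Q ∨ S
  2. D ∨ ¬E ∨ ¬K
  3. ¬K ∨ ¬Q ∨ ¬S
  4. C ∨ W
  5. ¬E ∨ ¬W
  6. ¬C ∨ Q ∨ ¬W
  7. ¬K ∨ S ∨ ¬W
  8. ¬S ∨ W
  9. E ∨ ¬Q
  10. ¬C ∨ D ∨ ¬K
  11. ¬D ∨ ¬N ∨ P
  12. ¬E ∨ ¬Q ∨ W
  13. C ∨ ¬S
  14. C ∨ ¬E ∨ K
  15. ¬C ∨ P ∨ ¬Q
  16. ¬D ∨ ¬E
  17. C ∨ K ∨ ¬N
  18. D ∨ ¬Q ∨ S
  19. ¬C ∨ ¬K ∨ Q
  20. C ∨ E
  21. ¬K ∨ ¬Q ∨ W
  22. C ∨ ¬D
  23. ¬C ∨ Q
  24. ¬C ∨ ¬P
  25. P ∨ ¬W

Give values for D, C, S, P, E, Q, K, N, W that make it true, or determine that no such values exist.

Unsatisfiable — no assignment works.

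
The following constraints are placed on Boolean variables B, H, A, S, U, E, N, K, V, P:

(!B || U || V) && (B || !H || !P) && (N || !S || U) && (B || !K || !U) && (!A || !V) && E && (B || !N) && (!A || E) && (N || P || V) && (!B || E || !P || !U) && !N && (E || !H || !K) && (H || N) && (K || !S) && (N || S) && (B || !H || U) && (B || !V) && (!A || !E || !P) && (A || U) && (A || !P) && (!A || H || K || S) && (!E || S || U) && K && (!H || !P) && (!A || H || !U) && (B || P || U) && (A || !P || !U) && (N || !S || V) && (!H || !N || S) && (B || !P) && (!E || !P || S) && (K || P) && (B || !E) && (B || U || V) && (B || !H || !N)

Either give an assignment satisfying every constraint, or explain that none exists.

Unit clause (E) forces E = True.
Unit clause (!N) forces N = False.
In (H || N) only H is left, so H = True.
In (N || S) only S is left, so S = True.
Unit clause (K) forces K = True.
In (!H || !P) only !P is left, so P = False.
In (N || !S || V) only V is left, so V = True.
In (B || !E) only B is left, so B = True.
In (N || !S || U) only U is left, so U = True.
In (!A || !V) only !A is left, so A = False.
All clauses satisfied.

B = True; H = True; A = False; S = True; U = True; E = True; N = False; K = True; V = True; P = False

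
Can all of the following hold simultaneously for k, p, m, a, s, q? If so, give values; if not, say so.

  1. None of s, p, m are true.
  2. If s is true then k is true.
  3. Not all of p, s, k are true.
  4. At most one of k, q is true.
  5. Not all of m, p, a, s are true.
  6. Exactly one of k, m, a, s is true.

k=T, p=F, m=F, a=F, s=F, q=F

  (1) {s, p, m}: 0 true — none ✓
  (2) s=F ⇒ k: vacuous ✓
  (3) {p, s, k}: 1/3 true — not all ✓
  (4) {k, q}: 1 true — at most one ✓
  (5) {m, p, a, s}: 0/4 true — not all ✓
  (6) {k, m, a, s}: 1 true — exactly one ✓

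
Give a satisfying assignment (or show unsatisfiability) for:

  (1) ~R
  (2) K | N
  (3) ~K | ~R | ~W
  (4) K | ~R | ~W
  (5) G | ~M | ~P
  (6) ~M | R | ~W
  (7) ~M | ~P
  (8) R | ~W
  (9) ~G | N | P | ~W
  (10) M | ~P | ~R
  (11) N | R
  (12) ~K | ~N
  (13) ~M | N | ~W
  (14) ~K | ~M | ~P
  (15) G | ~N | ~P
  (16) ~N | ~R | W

Unit clause (~R) forces R = False.
In (R | ~W) only ~W is left, so W = False.
In (N | R) only N is left, so N = True.
In (~K | ~N) only ~K is left, so K = False.
Set M = False.
Set G = True.
Set P = True.
All clauses satisfied.

M = False, W = False, G = True, R = False, K = False, N = True, P = True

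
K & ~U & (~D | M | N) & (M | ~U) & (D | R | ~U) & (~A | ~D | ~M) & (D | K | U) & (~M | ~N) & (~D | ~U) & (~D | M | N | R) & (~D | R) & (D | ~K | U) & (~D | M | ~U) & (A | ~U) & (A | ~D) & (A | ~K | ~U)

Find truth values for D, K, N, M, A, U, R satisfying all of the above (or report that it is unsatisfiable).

Unit clause (K) forces K = True.
Unit clause (~U) forces U = False.
In (D | ~K | U) only D is left, so D = True.
In (A | ~D) only A is left, so A = True.
In (~A | ~D | ~M) only ~M is left, so M = False.
In (~D | R) only R is left, so R = True.
In (~D | M | N) only N is left, so N = True.
All clauses satisfied.

D=T, K=T, N=T, M=F, A=T, U=F, R=T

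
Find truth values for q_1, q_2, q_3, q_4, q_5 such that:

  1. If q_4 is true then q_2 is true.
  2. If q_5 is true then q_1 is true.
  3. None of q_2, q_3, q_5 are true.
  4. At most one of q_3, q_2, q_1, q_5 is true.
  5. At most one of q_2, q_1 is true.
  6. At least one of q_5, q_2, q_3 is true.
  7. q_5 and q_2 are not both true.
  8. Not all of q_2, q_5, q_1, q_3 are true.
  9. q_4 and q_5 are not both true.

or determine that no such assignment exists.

Unsatisfiable — no assignment works.

Case q_2 = True:
  Constraint (3) is violated (q_2=T) — contradiction.
Case q_2 = False:
  (1) with q_2=F forces q_4 = False.
  (3) forces q_3 = False.
  (3) forces q_5 = False.
  Constraint (6) is violated (q_5=F, q_2=F, q_3=F) — contradiction.
Both cases fail — unsatisfiable.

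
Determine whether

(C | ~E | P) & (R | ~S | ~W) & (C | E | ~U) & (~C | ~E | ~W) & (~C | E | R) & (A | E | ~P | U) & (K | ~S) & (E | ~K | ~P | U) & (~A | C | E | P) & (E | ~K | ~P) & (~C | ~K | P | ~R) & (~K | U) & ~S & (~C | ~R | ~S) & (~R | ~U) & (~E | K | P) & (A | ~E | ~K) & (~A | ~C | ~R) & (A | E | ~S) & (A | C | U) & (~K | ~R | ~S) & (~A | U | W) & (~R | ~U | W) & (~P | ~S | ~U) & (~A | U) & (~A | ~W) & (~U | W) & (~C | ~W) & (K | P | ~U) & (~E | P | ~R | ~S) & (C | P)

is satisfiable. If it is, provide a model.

Unit clause (~S) forces S = False.
Set P = False.
  then (C | P) forces C = True.
  then (~C | ~W) forces W = False.
  then (~U | W) forces U = False.
  then (~K | U) forces K = False.
  then (~E | K | P) forces E = False.
  then (~A | U | W) forces A = False.
  then (~C | E | R) forces R = True.
All clauses satisfied.

P = False, E = False, C = True, K = False, W = False, S = False, U = False, A = False, R = True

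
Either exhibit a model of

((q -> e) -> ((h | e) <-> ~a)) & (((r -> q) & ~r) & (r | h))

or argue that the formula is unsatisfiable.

a = False, h = True, r = False, e = True, q = True

  (q -> e) -> ((h | e) <-> ~a) = True
    q -> e = True
    (h | e) <-> ~a = True
      h | e = True
      ~a = True
  ((r -> q) & ~r) & (r | h) = True
    (r -> q) & ~r = True
      r -> q = True
      ~r = True
    r | h = True
Both conjuncts True, so the formula holds.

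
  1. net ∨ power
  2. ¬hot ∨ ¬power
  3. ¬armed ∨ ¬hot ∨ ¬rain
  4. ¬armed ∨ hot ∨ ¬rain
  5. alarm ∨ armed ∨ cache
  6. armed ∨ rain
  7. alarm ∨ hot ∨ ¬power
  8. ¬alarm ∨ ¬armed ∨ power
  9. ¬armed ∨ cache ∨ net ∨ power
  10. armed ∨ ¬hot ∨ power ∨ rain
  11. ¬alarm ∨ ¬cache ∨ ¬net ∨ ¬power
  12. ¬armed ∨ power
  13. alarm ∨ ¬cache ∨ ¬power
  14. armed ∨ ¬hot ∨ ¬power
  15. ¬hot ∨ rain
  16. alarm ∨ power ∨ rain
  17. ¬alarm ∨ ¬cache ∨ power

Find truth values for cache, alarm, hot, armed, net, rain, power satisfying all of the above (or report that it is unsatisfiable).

Set cache = True.
Set alarm = True.
  then (¬alarm ∨ ¬cache ∨ power) forces power = True.
  then (¬hot ∨ ¬power) forces hot = False.
  then (¬alarm ∨ ¬cache ∨ ¬net ∨ ¬power) forces net = False.
Set armed = False.
  then (armed ∨ rain) forces rain = True.
All clauses satisfied.

cache = True; alarm = True; hot = False; armed = False; net = False; rain = True; power = True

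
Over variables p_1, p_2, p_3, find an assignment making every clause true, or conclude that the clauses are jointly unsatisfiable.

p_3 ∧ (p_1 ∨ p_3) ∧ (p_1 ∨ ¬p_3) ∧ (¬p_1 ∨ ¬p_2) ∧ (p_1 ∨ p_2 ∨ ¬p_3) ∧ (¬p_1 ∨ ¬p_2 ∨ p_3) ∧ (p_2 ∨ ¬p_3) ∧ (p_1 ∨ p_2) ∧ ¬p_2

Case p_2 = True:
  Clause (¬p_2) is falsified — contradiction.
Case p_2 = False:
  (p_3) forces p_3 = True.
  Clause (p_2 ∨ ¬p_3) is falsified — contradiction.
Both cases fail, so the formula is unsatisfiable.

Unsatisfiable — no assignment works.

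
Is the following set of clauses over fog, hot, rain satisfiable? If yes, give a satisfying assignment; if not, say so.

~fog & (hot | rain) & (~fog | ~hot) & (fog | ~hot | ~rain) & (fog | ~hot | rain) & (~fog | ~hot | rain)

Unit clause (~fog) forces fog = False.
Try hot = True:
  (fog | ~hot | ~rain) forces rain = False.
  clause (fog | ~hot | rain) is falsified — backtrack.
So hot = False.
  then (hot | rain) forces rain = True.
Check each clause:
  (~fog): ~fog holds.
  (hot | rain): rain holds.
  (~fog | ~hot): ~fog holds.
  (fog | ~hot | ~rain): ~hot holds.
  (fog | ~hot | rain): ~hot holds.
  (~fog | ~hot | rain): ~fog holds.
All clauses satisfied.

fog = False; hot = False; rain = True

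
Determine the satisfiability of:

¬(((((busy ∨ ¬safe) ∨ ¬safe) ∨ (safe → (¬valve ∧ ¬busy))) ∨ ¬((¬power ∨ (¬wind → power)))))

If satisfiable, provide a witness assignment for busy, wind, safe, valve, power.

busy = False; wind = False; safe = True; valve = True; power = True

  ¬(((((busy ∨ ¬safe) ∨ ¬safe) ∨ (safe → (¬valve ∧ ¬busy))) ∨ ¬((¬power ∨ (¬wind → power))))) = True
    (((busy ∨ ¬safe) ∨ ¬safe) ∨ (safe → (¬valve ∧ ¬busy))) ∨ ¬((¬power ∨ (¬wind → power))) = False
      ((busy ∨ ¬safe) ∨ ¬safe) ∨ (safe → (¬valve ∧ ¬busy)) = False
        (busy ∨ ¬safe) ∨ ¬safe = False
          busy ∨ ¬safe = False
            ¬safe = False
          ¬safe = False
        safe → (¬valve ∧ ¬busy) = False
          ¬valve ∧ ¬busy = False
            ¬valve = False
            ¬busy = True
      ¬((¬power ∨ (¬wind → power))) = False
        ¬power ∨ (¬wind → power) = True
          ¬power = False
          ¬wind → power = True
            ¬wind = True
The formula evaluates to True.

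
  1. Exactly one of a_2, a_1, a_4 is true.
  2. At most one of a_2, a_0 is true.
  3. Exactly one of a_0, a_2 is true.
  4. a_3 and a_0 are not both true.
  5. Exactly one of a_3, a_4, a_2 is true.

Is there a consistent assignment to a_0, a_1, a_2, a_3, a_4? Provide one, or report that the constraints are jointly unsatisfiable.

a_0 = True, a_1 = False, a_2 = False, a_3 = False, a_4 = True

  (1) {a_2, a_1, a_4}: 1 true — exactly one ✓
  (2) {a_2, a_0}: 1 true — at most one ✓
  (3) {a_0, a_2}: 1 true — exactly one ✓
  (4) a_3=F, a_0=T — not both ✓
  (5) {a_3, a_4, a_2}: 1 true — exactly one ✓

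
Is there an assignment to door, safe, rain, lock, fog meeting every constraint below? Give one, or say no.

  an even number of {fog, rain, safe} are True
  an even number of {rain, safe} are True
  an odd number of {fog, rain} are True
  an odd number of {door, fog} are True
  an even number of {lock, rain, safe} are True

door = True, safe = True, rain = True, lock = False, fog = False

{fog, rain, safe}: 2 true → even ✓
{rain, safe}: 2 true → even ✓
{fog, rain}: 1 true → odd ✓
{door, fog}: 1 true → odd ✓
{lock, rain, safe}: 2 true → even ✓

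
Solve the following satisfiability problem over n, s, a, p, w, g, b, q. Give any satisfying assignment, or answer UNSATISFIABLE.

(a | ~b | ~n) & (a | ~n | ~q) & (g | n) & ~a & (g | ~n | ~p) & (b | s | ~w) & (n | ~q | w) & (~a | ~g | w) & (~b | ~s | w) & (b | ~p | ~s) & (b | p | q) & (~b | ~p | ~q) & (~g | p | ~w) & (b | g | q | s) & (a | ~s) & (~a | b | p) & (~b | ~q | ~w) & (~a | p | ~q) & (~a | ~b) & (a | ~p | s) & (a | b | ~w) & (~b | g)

Unit clause (~a) forces a = False.
In (a | ~s) only ~s is left, so s = False.
In (a | ~p | s) only ~p is left, so p = False.
Set n = False.
  then (g | n) forces g = True.
  then (~g | p | ~w) forces w = False.
  then (n | ~q | w) forces q = False.
  then (b | p | q) forces b = True.
All clauses satisfied.

n = False, s = False, a = False, p = False, w = False, g = True, b = True, q = False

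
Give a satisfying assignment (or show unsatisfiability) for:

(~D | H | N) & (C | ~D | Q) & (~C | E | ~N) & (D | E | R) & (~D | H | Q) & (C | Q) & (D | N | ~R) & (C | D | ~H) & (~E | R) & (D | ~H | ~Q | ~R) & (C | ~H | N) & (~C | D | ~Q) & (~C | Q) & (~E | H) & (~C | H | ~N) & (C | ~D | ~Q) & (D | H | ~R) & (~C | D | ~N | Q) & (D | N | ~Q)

Q=T; H=T; E=T; N=T; D=T; R=T; C=T

Try Q = False:
  (C | Q) forces C = True.
  clause (~C | Q) is falsified — backtrack.
So Q = True.
Set H = True.
Set E = True.
  then (~E | R) forces R = True.
  then (D | ~H | ~Q | ~R) forces D = True.
  then (C | ~D | ~Q) forces C = True.
Set N = True.
All clauses satisfied.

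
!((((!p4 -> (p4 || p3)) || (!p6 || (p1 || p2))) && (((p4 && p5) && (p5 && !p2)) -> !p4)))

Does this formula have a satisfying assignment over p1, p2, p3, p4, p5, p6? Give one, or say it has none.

p1=T, p2=F, p3=F, p4=T, p5=T, p6=F

  !((((!p4 -> (p4 || p3)) || (!p6 || (p1 || p2))) && (((p4 && p5) && (p5 && !p2)) -> !p4))) = True
    ((!p4 -> (p4 || p3)) || (!p6 || (p1 || p2))) && (((p4 && p5) && (p5 && !p2)) -> !p4) = False
      (!p4 -> (p4 || p3)) || (!p6 || (p1 || p2)) = True
        !p4 -> (p4 || p3) = True
          !p4 = False
          p4 || p3 = True
        !p6 || (p1 || p2) = True
          !p6 = True
          p1 || p2 = True
      ((p4 && p5) && (p5 && !p2)) -> !p4 = False
        (p4 && p5) && (p5 && !p2) = True
          p4 && p5 = True
          p5 && !p2 = True
            !p2 = True
        !p4 = False
The formula evaluates to True.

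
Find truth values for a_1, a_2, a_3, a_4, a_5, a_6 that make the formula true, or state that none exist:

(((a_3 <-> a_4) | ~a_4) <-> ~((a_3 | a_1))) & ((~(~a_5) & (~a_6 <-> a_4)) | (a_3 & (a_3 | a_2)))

a_1=T, a_2=T, a_3=F, a_4=T, a_5=T, a_6=F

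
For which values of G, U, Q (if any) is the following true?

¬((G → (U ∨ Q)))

G = True, U = False, Q = False

  ¬((G → (U ∨ Q))) = True
    G → (U ∨ Q) = False
      U ∨ Q = False
The formula evaluates to True.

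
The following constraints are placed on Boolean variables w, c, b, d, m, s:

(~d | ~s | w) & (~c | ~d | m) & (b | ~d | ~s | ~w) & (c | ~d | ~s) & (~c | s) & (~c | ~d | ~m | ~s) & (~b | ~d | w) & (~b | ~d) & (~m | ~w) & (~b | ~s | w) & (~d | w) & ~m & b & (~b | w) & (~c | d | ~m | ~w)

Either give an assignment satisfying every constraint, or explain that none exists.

w: True; c: True; b: True; d: False; m: False; s: True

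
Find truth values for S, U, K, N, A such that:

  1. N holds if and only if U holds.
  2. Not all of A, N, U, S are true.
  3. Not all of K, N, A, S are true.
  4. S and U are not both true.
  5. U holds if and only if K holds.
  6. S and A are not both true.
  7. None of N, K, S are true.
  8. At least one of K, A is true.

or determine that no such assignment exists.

S = False; U = False; K = False; N = False; A = True

  (1) N=F, U=F — same ✓
  (2) {A, N, U, S}: 1/4 true — not all ✓
  (3) {K, N, A, S}: 1/4 true — not all ✓
  (4) S=F, U=F — not both ✓
  (5) U=F, K=F — same ✓
  (6) S=F, A=T — not both ✓
  (7) {N, K, S}: 0 true — none ✓
  (8) {K, A}: 1 true — at least one ✓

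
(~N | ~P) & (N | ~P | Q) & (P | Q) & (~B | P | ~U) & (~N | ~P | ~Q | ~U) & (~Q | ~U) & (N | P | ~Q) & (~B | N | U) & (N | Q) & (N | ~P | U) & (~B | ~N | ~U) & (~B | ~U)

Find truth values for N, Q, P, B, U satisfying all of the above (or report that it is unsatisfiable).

N: True, Q: True, P: False, B: False, U: False

Try N = False:
  (N | Q) forces Q = True.
  (~Q | ~U) forces U = False.
  (N | P | ~Q) forces P = True.
  clause (N | ~P | U) is falsified — backtrack.
So N = True.
  then (~N | ~P) forces P = False.
  then (P | Q) forces Q = True.
  then (~Q | ~U) forces U = False.
Set B = False.
All clauses satisfied.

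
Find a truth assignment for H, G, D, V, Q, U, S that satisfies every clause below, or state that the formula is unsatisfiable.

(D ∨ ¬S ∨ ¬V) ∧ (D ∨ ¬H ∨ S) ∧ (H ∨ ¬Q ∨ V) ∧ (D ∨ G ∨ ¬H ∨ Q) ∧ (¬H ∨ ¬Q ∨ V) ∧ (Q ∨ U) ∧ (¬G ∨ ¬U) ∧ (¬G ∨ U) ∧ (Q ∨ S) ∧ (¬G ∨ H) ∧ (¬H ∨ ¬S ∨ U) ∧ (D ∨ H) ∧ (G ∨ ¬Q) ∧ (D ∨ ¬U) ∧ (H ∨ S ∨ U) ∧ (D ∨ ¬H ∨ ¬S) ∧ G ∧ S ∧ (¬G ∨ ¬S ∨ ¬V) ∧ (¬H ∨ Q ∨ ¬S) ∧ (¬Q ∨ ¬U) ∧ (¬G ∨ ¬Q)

Case G = True:
  (¬G ∨ ¬U) forces U = False.
  Clause (¬G ∨ U) is falsified — contradiction.
Case G = False:
  Clause (G) is falsified — contradiction.
Both cases fail, so the formula is unsatisfiable.

UNSATISFIABLE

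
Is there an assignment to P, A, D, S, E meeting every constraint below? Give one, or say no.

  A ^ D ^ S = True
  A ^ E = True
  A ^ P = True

P=F, A=T, D=T, S=T, E=F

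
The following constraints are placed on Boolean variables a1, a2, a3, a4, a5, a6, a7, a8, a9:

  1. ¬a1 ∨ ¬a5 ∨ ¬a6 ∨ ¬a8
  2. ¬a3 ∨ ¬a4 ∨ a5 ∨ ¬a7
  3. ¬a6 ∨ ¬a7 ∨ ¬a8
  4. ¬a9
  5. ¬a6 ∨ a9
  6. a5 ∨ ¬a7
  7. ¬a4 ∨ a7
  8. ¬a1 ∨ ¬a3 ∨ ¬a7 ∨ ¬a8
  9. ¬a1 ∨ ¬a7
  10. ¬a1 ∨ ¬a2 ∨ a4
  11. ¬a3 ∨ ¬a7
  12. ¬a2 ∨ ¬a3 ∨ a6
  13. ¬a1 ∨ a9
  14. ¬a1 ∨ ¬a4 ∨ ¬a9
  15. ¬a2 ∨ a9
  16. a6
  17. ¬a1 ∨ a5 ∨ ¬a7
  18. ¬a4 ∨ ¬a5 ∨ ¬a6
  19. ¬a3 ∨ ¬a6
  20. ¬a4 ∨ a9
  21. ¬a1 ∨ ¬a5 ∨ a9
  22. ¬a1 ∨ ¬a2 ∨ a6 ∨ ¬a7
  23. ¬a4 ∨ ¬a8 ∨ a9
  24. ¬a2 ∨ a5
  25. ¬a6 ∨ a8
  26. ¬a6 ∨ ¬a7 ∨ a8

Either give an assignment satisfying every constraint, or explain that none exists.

Case a6 = True:
  (¬a9) forces a9 = False.
  Clause (¬a6 ∨ a9) is falsified — contradiction.
Case a6 = False:
  Clause (a6) is falsified — contradiction.
Both cases fail, so the formula is unsatisfiable.

The formula is unsatisfiable.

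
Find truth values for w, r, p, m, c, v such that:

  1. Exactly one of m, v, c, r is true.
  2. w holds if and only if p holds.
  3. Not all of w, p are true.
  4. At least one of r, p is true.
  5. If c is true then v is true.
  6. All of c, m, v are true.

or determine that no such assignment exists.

Unsatisfiable — no assignment works.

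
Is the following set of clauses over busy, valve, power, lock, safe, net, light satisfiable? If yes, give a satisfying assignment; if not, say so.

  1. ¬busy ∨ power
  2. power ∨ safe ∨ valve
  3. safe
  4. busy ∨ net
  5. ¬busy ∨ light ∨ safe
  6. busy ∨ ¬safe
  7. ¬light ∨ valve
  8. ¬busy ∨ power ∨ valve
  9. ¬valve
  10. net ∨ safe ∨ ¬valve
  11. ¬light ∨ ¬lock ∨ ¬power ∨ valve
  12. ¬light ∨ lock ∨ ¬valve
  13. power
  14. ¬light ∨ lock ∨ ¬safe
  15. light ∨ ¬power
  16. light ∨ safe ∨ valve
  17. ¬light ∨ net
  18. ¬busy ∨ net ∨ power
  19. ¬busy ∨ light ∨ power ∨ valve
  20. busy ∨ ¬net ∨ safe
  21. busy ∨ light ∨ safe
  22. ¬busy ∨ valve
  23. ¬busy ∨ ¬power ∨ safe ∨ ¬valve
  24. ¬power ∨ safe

Unsatisfiable

Case valve = True:
  Clause (¬valve) is falsified — contradiction.
Case valve = False:
  (safe) forces safe = True.
  (busy ∨ ¬safe) forces busy = True.
  Clause (¬busy ∨ valve) is falsified — contradiction.
Both cases fail, so the formula is unsatisfiable.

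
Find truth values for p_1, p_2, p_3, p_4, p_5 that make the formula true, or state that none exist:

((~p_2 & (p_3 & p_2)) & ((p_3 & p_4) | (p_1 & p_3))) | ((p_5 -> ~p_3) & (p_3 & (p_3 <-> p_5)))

UNSATISFIABLE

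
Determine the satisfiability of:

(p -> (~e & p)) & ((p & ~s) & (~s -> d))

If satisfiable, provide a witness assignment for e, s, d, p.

e = False, s = False, d = True, p = True

  p -> (~e & p) = True
    ~e & p = True
      ~e = True
  (p & ~s) & (~s -> d) = True
    p & ~s = True
      ~s = True
    ~s -> d = True
      ~s = True
Both conjuncts True, so the formula holds.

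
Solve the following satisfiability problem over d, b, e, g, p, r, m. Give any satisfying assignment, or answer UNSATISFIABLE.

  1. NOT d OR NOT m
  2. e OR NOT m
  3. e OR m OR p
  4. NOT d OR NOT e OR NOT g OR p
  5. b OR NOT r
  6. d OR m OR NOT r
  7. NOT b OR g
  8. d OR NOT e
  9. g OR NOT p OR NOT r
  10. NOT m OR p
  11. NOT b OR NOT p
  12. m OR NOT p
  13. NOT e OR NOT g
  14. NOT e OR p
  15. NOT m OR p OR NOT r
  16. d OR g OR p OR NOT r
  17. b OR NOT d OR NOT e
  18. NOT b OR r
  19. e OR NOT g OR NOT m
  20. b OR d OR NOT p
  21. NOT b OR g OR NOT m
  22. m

Unsatisfiable — no assignment works.

Case m = True:
  (NOT d OR NOT m) forces d = False.
  (e OR NOT m) forces e = True.
  Clause (d OR NOT e) is falsified — contradiction.
Case m = False:
  Clause (m) is falsified — contradiction.
Both cases fail, so the formula is unsatisfiable.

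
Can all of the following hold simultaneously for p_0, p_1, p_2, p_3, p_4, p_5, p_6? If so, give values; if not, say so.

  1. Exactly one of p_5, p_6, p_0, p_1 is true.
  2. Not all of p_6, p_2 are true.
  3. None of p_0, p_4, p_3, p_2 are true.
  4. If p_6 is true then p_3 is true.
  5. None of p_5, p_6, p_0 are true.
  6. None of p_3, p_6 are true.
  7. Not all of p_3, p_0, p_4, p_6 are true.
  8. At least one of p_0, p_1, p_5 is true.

p_0: False; p_1: True; p_2: False; p_3: False; p_4: False; p_5: False; p_6: False

  (1) {p_5, p_6, p_0, p_1}: 1 true — exactly one ✓
  (2) {p_6, p_2}: 0/2 true — not all ✓
  (3) {p_0, p_4, p_3, p_2}: 0 true — none ✓
  (4) p_6=F ⇒ p_3: vacuous ✓
  (5) {p_5, p_6, p_0}: 0 true — none ✓
  (6) {p_3, p_6}: 0 true — none ✓
  (7) {p_3, p_0, p_4, p_6}: 0/4 true — not all ✓
  (8) {p_0, p_1, p_5}: 1 true — at least one ✓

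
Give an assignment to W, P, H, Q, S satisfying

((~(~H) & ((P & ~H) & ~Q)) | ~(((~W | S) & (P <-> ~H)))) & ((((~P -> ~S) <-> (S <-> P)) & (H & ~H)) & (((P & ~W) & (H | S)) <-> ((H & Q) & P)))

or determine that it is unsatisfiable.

Case H = True: the conjunct ~H is False.
Case H = False: the conjunct H is False.
Both cases fail — unsatisfiable.

UNSATISFIABLE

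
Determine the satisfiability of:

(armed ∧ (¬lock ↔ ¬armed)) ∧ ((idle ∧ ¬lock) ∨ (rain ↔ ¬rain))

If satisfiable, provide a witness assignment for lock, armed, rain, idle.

Case armed = True: the formula simplifies to lock ∧ ((idle ∧ ¬lock) ∨ (rain ↔ ¬rain)).
  lock = True: simplifies to rain ↔ ¬rain.
    rain = True: this becomes True ↔ ¬True = False.
    rain = False: this becomes False ↔ ¬False = False.
  lock = False: the conjunct lock is False.
Case armed = False: the conjunct armed is False.
Both cases fail — unsatisfiable.

Unsatisfiable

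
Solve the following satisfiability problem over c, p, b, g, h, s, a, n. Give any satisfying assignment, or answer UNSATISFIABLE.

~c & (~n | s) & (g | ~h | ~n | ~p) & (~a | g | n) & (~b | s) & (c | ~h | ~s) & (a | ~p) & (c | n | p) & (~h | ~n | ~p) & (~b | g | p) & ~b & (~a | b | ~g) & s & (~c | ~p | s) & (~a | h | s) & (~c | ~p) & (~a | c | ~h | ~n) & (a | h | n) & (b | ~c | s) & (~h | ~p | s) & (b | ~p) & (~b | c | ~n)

c: False; p: False; b: False; g: True; h: False; s: True; a: False; n: True

Unit clause (~c) forces c = False.
Unit clause (~b) forces b = False.
Unit clause (s) forces s = True.
In (b | ~p) only ~p is left, so p = False.
In (c | ~h | ~s) only ~h is left, so h = False.
In (c | n | p) only n is left, so n = True.
Set g = True.
  then (~a | b | ~g) forces a = False.
All clauses satisfied.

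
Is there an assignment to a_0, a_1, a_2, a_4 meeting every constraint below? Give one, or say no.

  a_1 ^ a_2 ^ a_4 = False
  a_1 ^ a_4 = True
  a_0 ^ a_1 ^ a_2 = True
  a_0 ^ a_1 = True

Adding constraints 1, 2, 3, 4 mod 2: every variable appears an even number of times on the left, so the left side is 0.
But the right sides sum to 1 (mod 2). 0 ≠ 1 — the system is inconsistent.

Unsatisfiable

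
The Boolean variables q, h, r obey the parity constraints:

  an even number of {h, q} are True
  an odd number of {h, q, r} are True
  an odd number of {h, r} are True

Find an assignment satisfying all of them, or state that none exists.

q = False, h = False, r = True

{h, q}: 0 true → even ✓
{h, q, r}: 1 true → odd ✓
{h, r}: 1 true → odd ✓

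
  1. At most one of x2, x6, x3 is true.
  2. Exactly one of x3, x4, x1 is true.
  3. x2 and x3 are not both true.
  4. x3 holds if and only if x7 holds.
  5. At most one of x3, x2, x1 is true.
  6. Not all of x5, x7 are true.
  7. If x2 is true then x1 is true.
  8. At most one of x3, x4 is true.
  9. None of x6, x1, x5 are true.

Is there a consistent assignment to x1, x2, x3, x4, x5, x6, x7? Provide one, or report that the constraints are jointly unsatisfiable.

x1=F, x2=F, x3=T, x4=F, x5=F, x6=F, x7=T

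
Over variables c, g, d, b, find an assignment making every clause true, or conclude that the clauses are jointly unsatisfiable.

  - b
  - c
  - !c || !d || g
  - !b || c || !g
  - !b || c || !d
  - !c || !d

c=T; g=T; d=F; b=T

Unit clause (b) forces b = True.
Unit clause (c) forces c = True.
In (!c || !d) only !d is left, so d = False.
Set g = True.
Check each clause:
  (b): b holds.
  (c): c holds.
  (!c || !d || g): !d holds.
  (!b || c || !g): c holds.
  (!b || c || !d): c holds.
  (!c || !d): !d holds.
All clauses satisfied.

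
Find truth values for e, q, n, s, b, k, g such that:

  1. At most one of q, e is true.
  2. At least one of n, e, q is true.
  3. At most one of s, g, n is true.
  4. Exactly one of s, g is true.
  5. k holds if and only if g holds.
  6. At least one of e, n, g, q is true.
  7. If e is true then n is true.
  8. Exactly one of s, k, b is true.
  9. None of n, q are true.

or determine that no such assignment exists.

No satisfying assignment exists.

Case q = True:
  Constraint (9) is violated (q=T) — contradiction.
Case q = False:
  (9) forces n = False.
  (2) with n=F, q=F forces e = True.
  Constraint (7) is violated (e=T, n=F) — contradiction.
Both cases fail — unsatisfiable.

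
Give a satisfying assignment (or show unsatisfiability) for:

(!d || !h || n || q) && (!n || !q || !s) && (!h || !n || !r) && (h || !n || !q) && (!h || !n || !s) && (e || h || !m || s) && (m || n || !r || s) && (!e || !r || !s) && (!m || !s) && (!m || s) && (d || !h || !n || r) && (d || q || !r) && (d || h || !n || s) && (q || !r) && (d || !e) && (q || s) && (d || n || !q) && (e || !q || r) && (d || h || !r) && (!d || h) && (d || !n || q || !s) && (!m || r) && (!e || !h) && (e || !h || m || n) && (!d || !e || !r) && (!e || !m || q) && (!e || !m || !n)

e: False, s: True, r: False, q: False, h: False, n: False, d: False, m: False

Try e = True:
  (d || !e) forces d = True.
  (!d || h) forces h = True.
  clause (!e || !h) is falsified — backtrack.
So e = False.
Set s = True.
  then (!m || !s) forces m = False.
Set r = False.
  then (e || !q || r) forces q = False.
Try h = True:
  (!h || !n || !s) forces n = False.
  clause (e || !h || m || n) is falsified — backtrack.
So h = False.
  then (!d || h) forces d = False.
  then (d || !n || q || !s) forces n = False.
All clauses satisfied.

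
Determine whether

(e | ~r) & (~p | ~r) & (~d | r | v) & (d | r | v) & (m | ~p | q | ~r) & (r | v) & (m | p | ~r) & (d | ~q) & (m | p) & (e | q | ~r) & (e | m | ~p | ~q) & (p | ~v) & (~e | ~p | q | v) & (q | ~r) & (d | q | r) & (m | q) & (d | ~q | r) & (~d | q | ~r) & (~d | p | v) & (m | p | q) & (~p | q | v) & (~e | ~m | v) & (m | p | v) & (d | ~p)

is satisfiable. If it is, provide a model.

v=T, q=T, e=F, r=F, d=T, m=T, p=T

Try v = False:
  (r | v) forces r = True.
  (e | ~r) forces e = True.
  (~p | ~r) forces p = False.
  (m | p | ~r) forces m = True.
  clause (~e | ~m | v) is falsified — backtrack.
So v = True.
  then (p | ~v) forces p = True.
  then (d | ~p) forces d = True.
  then (~p | ~r) forces r = False.
Set q = True.
Set e = False.
  then (e | m | ~p | ~q) forces m = True.
All clauses satisfied.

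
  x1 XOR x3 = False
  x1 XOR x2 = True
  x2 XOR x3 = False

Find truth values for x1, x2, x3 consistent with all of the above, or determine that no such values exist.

UNSATISFIABLE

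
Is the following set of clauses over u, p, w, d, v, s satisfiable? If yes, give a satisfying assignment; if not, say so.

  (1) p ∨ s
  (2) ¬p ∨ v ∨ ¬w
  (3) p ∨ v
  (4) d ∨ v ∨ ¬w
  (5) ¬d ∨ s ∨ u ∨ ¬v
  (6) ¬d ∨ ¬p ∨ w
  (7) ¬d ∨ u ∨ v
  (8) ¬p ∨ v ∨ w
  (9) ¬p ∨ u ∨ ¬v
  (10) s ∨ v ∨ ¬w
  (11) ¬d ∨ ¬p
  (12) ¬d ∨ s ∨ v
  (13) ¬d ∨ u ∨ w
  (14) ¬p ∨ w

u: False, p: False, w: True, d: False, v: True, s: True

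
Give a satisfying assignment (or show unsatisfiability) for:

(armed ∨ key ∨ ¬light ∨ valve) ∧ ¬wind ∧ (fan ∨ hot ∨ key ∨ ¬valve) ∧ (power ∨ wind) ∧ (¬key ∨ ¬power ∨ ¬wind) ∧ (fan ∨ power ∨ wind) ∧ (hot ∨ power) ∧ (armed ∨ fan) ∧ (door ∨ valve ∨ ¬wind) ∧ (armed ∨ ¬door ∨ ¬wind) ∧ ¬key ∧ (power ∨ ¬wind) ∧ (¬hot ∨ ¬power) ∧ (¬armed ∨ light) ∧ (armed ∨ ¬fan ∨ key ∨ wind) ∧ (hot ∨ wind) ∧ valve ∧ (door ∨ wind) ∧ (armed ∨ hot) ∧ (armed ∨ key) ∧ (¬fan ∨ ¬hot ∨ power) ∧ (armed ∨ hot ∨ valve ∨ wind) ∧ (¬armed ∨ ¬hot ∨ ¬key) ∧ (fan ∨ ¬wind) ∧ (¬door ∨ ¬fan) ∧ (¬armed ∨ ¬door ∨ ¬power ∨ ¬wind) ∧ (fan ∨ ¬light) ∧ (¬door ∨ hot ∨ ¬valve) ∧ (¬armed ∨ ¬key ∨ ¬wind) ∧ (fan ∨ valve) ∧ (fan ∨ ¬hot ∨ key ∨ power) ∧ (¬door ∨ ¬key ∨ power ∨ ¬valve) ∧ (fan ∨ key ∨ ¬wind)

Unsatisfiable

Case hot = True:
  (¬wind) forces wind = False.
  (power ∨ wind) forces power = True.
  Clause (¬hot ∨ ¬power) is falsified — contradiction.
Case hot = False:
  (¬wind) forces wind = False.
  Clause (hot ∨ wind) is falsified — contradiction.
Both cases fail, so the formula is unsatisfiable.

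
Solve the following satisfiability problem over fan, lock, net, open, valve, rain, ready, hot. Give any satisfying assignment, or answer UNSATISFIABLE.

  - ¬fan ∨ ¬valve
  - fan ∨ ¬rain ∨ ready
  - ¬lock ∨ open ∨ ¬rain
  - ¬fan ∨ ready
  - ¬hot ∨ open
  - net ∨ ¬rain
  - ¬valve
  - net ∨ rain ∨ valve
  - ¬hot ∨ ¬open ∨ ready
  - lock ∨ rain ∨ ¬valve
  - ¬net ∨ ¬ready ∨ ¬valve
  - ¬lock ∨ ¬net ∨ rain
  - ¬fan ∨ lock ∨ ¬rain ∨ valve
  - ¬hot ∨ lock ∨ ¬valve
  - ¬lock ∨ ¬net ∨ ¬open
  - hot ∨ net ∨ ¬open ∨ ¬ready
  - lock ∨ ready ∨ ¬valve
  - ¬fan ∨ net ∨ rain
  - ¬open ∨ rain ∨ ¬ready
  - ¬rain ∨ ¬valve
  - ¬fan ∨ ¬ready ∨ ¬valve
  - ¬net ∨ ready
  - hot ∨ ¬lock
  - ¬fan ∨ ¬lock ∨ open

Unit clause (¬valve) forces valve = False.
Set fan = True.
  then (¬fan ∨ ready) forces ready = True.
Try lock = True:
  (hot ∨ ¬lock) forces hot = True.
  (¬hot ∨ open) forces open = True.
  (¬lock ∨ ¬net ∨ ¬open) forces net = False.
  (net ∨ ¬rain) forces rain = False.
  clause (net ∨ rain ∨ valve) is falsified — backtrack.
So lock = False.
  then (¬fan ∨ lock ∨ ¬rain ∨ valve) forces rain = False.
  then (¬fan ∨ net ∨ rain) forces net = True.
  then (¬open ∨ rain ∨ ¬ready) forces open = False.
  then (¬hot ∨ open) forces hot = False.
All clauses satisfied.

fan: True, lock: False, net: True, open: False, valve: False, rain: False, ready: True, hot: False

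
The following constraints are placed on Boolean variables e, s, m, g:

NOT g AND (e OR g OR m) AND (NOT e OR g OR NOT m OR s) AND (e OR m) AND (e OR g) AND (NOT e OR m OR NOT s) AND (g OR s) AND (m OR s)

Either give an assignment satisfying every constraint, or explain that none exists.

e=T, s=T, m=T, g=F

Unit clause (NOT g) forces g = False.
In (e OR g) only e is left, so e = True.
In (g OR s) only s is left, so s = True.
In (NOT e OR m OR NOT s) only m is left, so m = True.
Check each clause:
  (NOT g): NOT g holds.
  (e OR g OR m): e holds.
  (NOT e OR g OR NOT m OR s): s holds.
  (e OR m): e holds.
  (e OR g): e holds.
  (NOT e OR m OR NOT s): m holds.
  (g OR s): s holds.
  (m OR s): m holds.
All clauses satisfied.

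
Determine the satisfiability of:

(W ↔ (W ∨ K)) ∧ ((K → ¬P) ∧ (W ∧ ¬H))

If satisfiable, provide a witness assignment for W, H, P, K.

W = True; H = False; P = False; K = False

  W ↔ (W ∨ K) = True
    W ∨ K = True
  (K → ¬P) ∧ (W ∧ ¬H) = True
    K → ¬P = True
      ¬P = True
    W ∧ ¬H = True
      ¬H = True
Both conjuncts True, so the formula holds.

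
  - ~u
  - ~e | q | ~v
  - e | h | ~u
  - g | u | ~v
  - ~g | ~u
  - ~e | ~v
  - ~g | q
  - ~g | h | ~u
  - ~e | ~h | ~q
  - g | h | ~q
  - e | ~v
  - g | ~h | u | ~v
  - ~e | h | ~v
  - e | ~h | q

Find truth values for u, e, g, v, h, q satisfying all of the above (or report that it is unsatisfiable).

u = False; e = False; g = True; v = False; h = True; q = True

Unit clause (~u) forces u = False.
Set e = False.
  then (e | ~v) forces v = False.
Set g = True.
  then (~g | q) forces q = True.
Set h = True.
All clauses satisfied.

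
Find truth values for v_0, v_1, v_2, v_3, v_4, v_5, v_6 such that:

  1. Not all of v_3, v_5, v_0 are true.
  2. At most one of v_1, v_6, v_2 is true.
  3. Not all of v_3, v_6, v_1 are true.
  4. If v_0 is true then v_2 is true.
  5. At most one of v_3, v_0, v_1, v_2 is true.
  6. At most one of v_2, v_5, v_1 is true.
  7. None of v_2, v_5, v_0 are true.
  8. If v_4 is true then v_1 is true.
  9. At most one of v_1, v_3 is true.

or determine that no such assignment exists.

v_0: False, v_1: False, v_2: False, v_3: True, v_4: False, v_5: False, v_6: False

  (1) {v_3, v_5, v_0}: 1/3 true — not all ✓
  (2) {v_1, v_6, v_2}: 0 true — at most one ✓
  (3) {v_3, v_6, v_1}: 1/3 true — not all ✓
  (4) v_0=F ⇒ v_2: vacuous ✓
  (5) {v_3, v_0, v_1, v_2}: 1 true — at most one ✓
  (6) {v_2, v_5, v_1}: 0 true — at most one ✓
  (7) {v_2, v_5, v_0}: 0 true — none ✓
  (8) v_4=F ⇒ v_1: vacuous ✓
  (9) {v_1, v_3}: 1 true — at most one ✓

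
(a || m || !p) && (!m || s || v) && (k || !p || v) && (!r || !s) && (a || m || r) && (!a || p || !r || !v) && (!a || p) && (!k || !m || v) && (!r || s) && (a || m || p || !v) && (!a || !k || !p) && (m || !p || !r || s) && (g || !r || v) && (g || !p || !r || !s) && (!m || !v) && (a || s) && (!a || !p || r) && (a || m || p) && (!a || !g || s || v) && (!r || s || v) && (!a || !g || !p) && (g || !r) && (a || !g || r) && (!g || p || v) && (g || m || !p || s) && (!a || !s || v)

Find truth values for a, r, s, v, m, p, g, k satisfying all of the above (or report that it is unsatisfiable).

a: False, r: False, s: True, v: False, m: True, p: False, g: False, k: False

Set a = False.
  then (a || s) forces s = True.
  then (!r || !s) forces r = False.
  then (a || m || r) forces m = True.
  then (!m || !v) forces v = False.
  then (a || !g || r) forces g = False.
  then (!k || !m || v) forces k = False.
  then (k || !p || v) forces p = False.
All clauses satisfied.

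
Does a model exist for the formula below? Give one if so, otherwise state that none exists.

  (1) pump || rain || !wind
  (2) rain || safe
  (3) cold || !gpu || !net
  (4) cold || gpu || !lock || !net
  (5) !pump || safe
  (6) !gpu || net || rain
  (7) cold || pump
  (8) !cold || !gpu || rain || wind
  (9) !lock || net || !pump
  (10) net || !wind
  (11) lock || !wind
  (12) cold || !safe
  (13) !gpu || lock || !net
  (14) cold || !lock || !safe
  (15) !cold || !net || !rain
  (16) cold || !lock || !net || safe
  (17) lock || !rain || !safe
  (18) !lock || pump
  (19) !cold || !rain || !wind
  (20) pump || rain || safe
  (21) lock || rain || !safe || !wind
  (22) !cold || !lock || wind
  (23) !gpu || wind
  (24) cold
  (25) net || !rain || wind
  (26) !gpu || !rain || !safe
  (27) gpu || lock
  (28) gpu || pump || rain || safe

Unit clause (cold) forces cold = True.
Try pump = False:
  (!lock || pump) forces lock = False.
  (lock || !wind) forces wind = False.
  (!gpu || wind) forces gpu = False.
  clause (gpu || lock) is falsified — backtrack.
So pump = True.
  then (!pump || safe) forces safe = True.
Set net = True.
  then (!cold || !net || !rain) forces rain = False.
Try lock = False:
  (lock || !wind) forces wind = False.
  (!cold || !gpu || rain || wind) forces gpu = False.
  clause (gpu || lock) is falsified — backtrack.
So lock = True.
  then (!cold || !lock || wind) forces wind = True.
Set gpu = False.
All clauses satisfied.

pump=T, cold=T, net=T, rain=F, lock=T, wind=T, safe=T, gpu=F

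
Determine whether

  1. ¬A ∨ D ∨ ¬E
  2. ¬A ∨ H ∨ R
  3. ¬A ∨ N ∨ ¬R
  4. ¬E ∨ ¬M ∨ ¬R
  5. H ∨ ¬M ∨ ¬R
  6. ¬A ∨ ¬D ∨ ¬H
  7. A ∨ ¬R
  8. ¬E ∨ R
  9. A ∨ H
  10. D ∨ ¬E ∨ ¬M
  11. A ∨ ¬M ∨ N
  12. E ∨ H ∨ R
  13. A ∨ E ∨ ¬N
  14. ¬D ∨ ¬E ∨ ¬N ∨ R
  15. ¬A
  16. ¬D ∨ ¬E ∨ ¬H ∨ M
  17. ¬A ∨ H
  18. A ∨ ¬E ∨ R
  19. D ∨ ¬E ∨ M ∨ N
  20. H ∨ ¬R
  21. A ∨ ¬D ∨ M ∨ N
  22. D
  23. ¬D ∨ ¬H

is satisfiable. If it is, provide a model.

The formula is unsatisfiable.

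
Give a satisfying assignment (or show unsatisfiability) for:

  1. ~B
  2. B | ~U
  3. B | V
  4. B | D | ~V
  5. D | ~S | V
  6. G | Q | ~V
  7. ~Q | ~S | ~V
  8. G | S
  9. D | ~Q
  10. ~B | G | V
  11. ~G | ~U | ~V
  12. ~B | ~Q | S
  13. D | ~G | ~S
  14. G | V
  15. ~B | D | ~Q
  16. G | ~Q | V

Unit clause (~B) forces B = False.
In (B | ~U) only ~U is left, so U = False.
In (B | V) only V is left, so V = True.
In (B | D | ~V) only D is left, so D = True.
Set S = True.
  then (~Q | ~S | ~V) forces Q = False.
  then (G | Q | ~V) forces G = True.
All clauses satisfied.

U: False; B: False; D: True; V: True; S: True; G: True; Q: False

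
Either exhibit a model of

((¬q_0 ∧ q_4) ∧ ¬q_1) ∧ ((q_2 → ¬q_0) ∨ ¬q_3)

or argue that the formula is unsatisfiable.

q_0: False; q_1: False; q_2: True; q_3: False; q_4: True

  (¬q_0 ∧ q_4) ∧ ¬q_1 = True
    ¬q_0 ∧ q_4 = True
      ¬q_0 = True
    ¬q_1 = True
  (q_2 → ¬q_0) ∨ ¬q_3 = True
    q_2 → ¬q_0 = True
      ¬q_0 = True
    ¬q_3 = True
Both conjuncts True, so the formula holds.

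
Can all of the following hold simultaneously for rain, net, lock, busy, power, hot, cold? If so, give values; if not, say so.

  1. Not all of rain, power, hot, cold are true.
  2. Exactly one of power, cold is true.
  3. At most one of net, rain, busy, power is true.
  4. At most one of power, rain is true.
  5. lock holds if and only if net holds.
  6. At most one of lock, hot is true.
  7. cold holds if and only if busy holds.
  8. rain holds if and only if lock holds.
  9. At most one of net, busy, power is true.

rain: False, net: False, lock: False, busy: False, power: True, hot: False, cold: False

  (1) {rain, power, hot, cold}: 1/4 true — not all ✓
  (2) {power, cold}: 1 true — exactly one ✓
  (3) {net, rain, busy, power}: 1 true — at most one ✓
  (4) {power, rain}: 1 true — at most one ✓
  (5) lock=F, net=F — same ✓
  (6) {lock, hot}: 0 true — at most one ✓
  (7) cold=F, busy=F — same ✓
  (8) rain=F, lock=F — same ✓
  (9) {net, busy, power}: 1 true — at most one ✓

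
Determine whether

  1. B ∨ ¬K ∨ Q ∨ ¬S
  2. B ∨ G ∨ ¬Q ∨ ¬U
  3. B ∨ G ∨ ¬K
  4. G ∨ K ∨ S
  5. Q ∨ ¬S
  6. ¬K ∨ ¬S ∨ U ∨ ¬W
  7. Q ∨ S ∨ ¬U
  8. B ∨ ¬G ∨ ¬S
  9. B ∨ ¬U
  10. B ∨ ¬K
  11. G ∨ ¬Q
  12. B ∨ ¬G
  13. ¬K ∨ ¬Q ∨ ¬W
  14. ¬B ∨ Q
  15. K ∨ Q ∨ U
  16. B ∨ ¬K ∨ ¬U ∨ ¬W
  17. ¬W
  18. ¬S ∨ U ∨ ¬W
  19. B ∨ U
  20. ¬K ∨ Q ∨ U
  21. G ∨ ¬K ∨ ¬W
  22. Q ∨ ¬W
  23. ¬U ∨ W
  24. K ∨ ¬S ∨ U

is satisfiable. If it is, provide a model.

K=F; Q=T; S=F; G=T; W=F; B=T; U=F

Unit clause (¬W) forces W = False.
In (¬U ∨ W) only ¬U is left, so U = False.
In (B ∨ U) only B is left, so B = True.
In (¬B ∨ Q) only Q is left, so Q = True.
In (G ∨ ¬Q) only G is left, so G = True.
Set K = False.
  then (K ∨ ¬S ∨ U) forces S = False.
All clauses satisfied.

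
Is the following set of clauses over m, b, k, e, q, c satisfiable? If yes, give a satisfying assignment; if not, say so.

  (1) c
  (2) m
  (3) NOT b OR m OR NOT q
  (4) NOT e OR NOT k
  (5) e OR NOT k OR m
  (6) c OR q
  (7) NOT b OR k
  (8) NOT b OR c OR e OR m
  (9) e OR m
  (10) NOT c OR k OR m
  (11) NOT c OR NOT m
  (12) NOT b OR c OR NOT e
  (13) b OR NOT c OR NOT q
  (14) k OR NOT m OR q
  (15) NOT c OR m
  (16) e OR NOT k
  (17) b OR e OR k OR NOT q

Case m = True:
  (c) forces c = True.
  Clause (NOT c OR NOT m) is falsified — contradiction.
Case m = False:
  Clause (m) is falsified — contradiction.
Both cases fail, so the formula is unsatisfiable.

Unsatisfiable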